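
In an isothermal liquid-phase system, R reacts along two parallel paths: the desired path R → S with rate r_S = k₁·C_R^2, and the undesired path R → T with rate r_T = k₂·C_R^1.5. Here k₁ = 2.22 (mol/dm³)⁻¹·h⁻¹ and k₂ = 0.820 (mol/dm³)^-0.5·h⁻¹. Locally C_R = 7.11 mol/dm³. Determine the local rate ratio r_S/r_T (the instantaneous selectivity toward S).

7.22

S_{S/T} = r_S/r_T = (k₁·C_R^2)/(k₂·C_R^1.5) = (k₁/k₂)·C_R^0.5.
= (2.22×7.110^2) / (0.820×7.110^1.5) = 112.2/15.55 = 7.22.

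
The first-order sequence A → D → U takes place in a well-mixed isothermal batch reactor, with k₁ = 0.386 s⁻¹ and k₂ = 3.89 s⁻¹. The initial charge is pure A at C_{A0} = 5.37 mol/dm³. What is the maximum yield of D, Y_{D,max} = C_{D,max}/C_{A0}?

Evaluating C_D at t_opt = ln(k₂/k₁)/(k₂−k₁) gives C_{D,max}/C_{A0} = (k₁/k₂)^[k₂/(k₂−k₁)].
= (0.386/3.89)^(3.89/(3.89−0.386)) = (0.09923)^(1.110) = 0.07693.

0.0769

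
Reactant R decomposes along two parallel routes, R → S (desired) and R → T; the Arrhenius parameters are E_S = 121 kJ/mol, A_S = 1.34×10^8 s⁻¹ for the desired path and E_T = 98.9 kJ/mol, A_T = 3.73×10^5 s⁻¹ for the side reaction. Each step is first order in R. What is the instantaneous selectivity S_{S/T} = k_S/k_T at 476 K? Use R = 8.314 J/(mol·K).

1.35

With equal orders, S_{S/T} = k_S/k_T = (A_S/A_T)·exp[(E_T−E_S)/(RT)].
(E_T−E_S)/(RT) = (98.9−121)×10³/(8.314×476) = -22100/3957 = -5.584.
k_S/k_T = (1.34×10^8/3.73×10^5)·exp(-5.584) = 359.2 × 0.003756 = 1.35.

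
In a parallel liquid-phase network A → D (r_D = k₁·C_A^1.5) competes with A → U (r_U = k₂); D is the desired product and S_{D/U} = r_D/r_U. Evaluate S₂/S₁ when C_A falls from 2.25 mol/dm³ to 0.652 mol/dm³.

S_{D/U} = (k₁/k₂)·C_A^1.5, so S₂/S₁ = (C_{A,2}/C_{A,1})^1.5.
= (0.652/2.25)^1.5 = (0.2898)^1.5 = 0.156.

0.156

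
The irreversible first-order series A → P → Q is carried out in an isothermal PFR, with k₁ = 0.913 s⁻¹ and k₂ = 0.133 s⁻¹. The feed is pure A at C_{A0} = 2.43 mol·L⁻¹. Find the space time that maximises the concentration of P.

Setting dC_P/dτ = 0 gives τ_opt = ln(k₂/k₁)/(k₂−k₁).
= ln(0.133/0.913)/(0.133−0.913) = ln(0.1457)/-0.7800 = -1.926/-0.7800 = 2.47 s.

2.47 s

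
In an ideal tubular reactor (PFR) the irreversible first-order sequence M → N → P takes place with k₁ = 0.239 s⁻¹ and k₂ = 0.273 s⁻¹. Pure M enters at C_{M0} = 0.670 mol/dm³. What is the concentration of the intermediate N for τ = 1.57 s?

Solving the coupled first-order balances gives C_N(τ) = [k₁/(k₂−k₁)]·C_{M0}·(e^(−k₁τ) − e^(−k₂τ)).
e^(−k₁τ) = e^(−0.239×1.57) = e^(−0.3752) = 0.6871; e^(−k₂τ) = e^(−0.4286) = 0.6514.
C_N = 0.239×0.670/(0.273−0.239) × (0.6871−0.6514) = 4.710×0.03572 = 0.1682 mol/dm³.

0.168 mol/dm³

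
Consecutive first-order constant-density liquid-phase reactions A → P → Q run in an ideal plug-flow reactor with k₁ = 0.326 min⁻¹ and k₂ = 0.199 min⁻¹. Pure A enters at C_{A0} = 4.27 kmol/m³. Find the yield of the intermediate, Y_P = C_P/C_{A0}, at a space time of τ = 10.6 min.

Solving the coupled first-order balances gives C_P(τ) = [k₁/(k₂−k₁)]·C_{A0}·(e^(−k₁τ) − e^(−k₂τ)).
e^(−k₁τ) = e^(−0.326×10.6) = e^(−3.456) = 0.03157; e^(−k₂τ) = e^(−2.109) = 0.1213.
C_P = 0.326×4.27/(0.199−0.326) × (0.03157−0.1213) = (-10.96)×(-0.08974) = 0.9836 kmol/m³.
Y_P = C_P/C_{A0} = 0.9836/4.27 = 0.230.

0.230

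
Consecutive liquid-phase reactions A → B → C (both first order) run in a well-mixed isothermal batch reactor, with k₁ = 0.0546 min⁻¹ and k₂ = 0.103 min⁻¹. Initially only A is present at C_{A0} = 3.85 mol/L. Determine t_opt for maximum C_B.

13.1 min

The intermediate peaks when r₁ = r₂, i.e. k₁e^(−k₁t) = k₂e^(−k₂t), giving t_opt = ln(k₂/k₁)/(k₂−k₁).
= ln(0.103/0.0546)/(0.103−0.0546) = ln(1.886)/0.04840 = 0.6347/0.04840 = 13.1 min.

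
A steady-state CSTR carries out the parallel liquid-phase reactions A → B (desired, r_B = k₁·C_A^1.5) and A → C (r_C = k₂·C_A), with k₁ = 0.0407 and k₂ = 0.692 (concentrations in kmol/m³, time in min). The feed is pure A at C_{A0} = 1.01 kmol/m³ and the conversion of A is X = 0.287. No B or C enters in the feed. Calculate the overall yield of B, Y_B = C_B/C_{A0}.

0.0136

Exit C_A = C_{A0}(1−X) = 1.01×0.713 = 0.7201 kmol/m³.
A CSTR operates uniformly at the exit composition, giving r_B = 0.02487 and r_C = 0.4983 (each k·C_A^n at C_A = 0.7201).
Fraction of consumed A going to B: r_B/(r_B+r_C) = 0.04754.
C_B = 0.04754·C_{A0}·X = 0.04754×1.01×0.287 = 0.0138 kmol/m³; Y_B = C_B/C_{A0} = 0.0136.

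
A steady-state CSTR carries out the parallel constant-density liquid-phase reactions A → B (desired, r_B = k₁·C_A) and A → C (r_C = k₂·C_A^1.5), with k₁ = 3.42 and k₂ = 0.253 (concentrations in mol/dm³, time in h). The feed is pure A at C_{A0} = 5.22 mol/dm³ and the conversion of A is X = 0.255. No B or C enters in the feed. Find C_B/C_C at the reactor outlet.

6.85

Exit C_A = C_{A0}(1−X) = 5.22×0.745 = 3.889 mol/dm³.
A CSTR operates uniformly at the exit composition, giving r_B = 13.30 and r_C = 1.940 (each k·C_A^n at C_A = 3.889).
Overall selectivity = C_B/C_C = r_Bτ/(r_Cτ) = r_B/r_C = 6.85.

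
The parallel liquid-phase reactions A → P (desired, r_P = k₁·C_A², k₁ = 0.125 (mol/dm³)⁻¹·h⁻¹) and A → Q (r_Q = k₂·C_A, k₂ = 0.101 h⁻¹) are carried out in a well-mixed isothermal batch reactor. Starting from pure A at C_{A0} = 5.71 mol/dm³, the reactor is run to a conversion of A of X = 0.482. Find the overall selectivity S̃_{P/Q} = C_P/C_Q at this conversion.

C_A = C_{A0}(1−X) = 2.958 mol/dm³.
Along a PFR/batch, dC_Q/dC_A = −r_Q/(r_P+r_Q) = −k₂/(k₂+k₁·C_A).
Integrating from C_{A0} to C_A: C_Q = (0.101/0.125)·ln[(0.101+0.125·5.71)/(0.101+0.125·2.96)] = 0.8080·ln(0.8147/0.4707) = 0.4433 mol/dm³.
Then C_P = (C_{A0}−C_A) − C_Q = 2.752 − 0.4433 = 2.309 mol/dm³.
S̃_{P/Q} = C_P/C_Q = 2.309/0.4433 = 5.21.

5.21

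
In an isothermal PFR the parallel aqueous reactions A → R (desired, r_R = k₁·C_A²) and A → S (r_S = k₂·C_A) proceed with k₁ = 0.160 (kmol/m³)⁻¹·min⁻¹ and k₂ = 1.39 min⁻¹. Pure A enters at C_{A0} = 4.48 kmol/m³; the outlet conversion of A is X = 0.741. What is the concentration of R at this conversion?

0.796 kmol/m³

C_A = C_{A0}(1−X) = 1.160 kmol/m³.
Along a PFR/batch, dC_S/dC_A = −r_S/(r_R+r_S) = −k₂/(k₂+k₁·C_A).
Integrating from C_{A0} to C_A: C_S = (1.39/0.160)·ln[(1.39+0.160·4.48)/(1.39+0.160·1.16)] = 8.688·ln(2.107/1.576) = 2.524 kmol/m³.
Then C_R = (C_{A0}−C_A) − C_S = 3.320 − 2.524 = 0.7959 kmol/m³.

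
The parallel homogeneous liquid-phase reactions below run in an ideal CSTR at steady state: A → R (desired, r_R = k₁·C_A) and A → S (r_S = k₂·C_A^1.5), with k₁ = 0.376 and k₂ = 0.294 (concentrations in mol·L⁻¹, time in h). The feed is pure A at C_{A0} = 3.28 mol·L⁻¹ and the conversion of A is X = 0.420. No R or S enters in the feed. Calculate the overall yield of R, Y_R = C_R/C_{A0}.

Exit C_A = C_{A0}(1−X) = 3.28×0.580 = 1.902 mol·L⁻¹.
A CSTR operates uniformly at the exit composition, giving r_R = 0.7153 and r_S = 0.7714 (each k·C_A^n at C_A = 1.902).
Fraction of consumed A going to R: r_R/(r_R+r_S) = 0.4811.
C_R = 0.4811·C_{A0}·X = 0.4811×3.28×0.420 = 0.663 mol·L⁻¹; Y_R = C_R/C_{A0} = 0.202.

0.202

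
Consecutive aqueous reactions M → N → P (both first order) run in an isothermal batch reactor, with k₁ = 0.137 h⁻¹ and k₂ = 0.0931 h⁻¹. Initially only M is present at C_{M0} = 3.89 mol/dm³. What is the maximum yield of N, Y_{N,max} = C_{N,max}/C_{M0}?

0.441

For a first-order series the maximum intermediate yield is C_{N,max}/C_{M0} = (k₁/k₂)^[k₂/(k₂−k₁)].
= (0.137/0.0931)^(0.0931/(0.0931−0.137)) = (1.472)^(-2.121) = 0.4408.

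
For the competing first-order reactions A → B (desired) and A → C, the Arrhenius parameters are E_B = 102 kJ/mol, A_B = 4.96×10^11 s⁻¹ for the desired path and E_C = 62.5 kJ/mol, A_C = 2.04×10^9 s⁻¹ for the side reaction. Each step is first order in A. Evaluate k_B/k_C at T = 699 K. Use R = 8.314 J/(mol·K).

Since both paths have the same order in A, the concentration cancels and S_{B/C} = k_B/k_C = (A_B/A_C)·exp[(E_C−E_B)/(RT)].
(E_C−E_B)/(RT) = (62.5−102)×10³/(8.314×699) = -39500/5811 = -6.797.
k_B/k_C = (4.96×10^11/2.04×10^9)·exp(-6.797) = 243.1 × 0.001117 = 0.272.
Since E_B > E_C, raising the temperature improves selectivity toward B.

0.272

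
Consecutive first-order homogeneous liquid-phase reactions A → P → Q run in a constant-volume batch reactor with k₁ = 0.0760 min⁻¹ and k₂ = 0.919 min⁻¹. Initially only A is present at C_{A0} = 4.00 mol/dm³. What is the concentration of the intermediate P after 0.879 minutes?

For first-order series with pure A initially, C_P(t) = k₁C_{A0}/(k₂−k₁)·(e^(−k₁t) − e^(−k₂t)).
e^(−k₁t) = e^(−0.0760×0.879) = e^(−0.06680) = 0.9354; e^(−k₂t) = e^(−0.8078) = 0.4458.
C_P = 0.0760×4.00/(0.919−0.0760) × (0.9354−0.4458) = 0.3606×0.4895 = 0.1765 mol/dm³.

0.177 mol/dm³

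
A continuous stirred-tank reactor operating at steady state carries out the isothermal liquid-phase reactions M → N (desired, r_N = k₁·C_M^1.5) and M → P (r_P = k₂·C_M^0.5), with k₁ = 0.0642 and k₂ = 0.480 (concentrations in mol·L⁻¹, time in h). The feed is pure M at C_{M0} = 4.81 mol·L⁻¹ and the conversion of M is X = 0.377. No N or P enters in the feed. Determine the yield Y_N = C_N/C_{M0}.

Exit C_M = C_{M0}(1−X) = 4.81×0.623 = 2.997 mol·L⁻¹.
In a CSTR the entire volume is at exit conditions, so r_N = 0.0642×2.997^1.5 = 0.3330 and r_P = 0.480×2.997^0.5 = 0.8309.
Fraction of consumed M going to N: r_N/(r_N+r_P) = 0.2861.
C_N = 0.2861·C_{M0}·X = 0.2861×4.81×0.377 = 0.519 mol·L⁻¹; Y_N = C_N/C_{M0} = 0.108.

0.108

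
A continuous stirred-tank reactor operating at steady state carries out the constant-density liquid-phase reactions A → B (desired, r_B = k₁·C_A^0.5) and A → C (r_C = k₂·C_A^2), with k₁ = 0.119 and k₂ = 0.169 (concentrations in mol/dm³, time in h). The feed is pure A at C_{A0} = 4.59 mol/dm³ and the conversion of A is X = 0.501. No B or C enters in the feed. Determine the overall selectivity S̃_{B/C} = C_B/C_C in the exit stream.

0.203

Exit C_A = C_{A0}(1−X) = 4.59×0.499 = 2.290 mol/dm³.
In a CSTR the entire volume is at exit conditions, so r_B = 0.119×2.290^0.5 = 0.1801 and r_C = 0.169×2.290^2 = 0.8866.
Overall selectivity = C_B/C_C = r_Bτ/(r_Cτ) = r_B/r_C = 0.203.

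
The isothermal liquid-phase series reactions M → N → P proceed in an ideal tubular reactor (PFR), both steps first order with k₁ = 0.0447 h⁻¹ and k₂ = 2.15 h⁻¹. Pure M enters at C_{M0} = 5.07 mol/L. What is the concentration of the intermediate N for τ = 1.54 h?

For first-order series with pure M initially, C_N(τ) = k₁C_{M0}/(k₂−k₁)·(e^(−k₁τ) − e^(−k₂τ)).
e^(−k₁τ) = e^(−0.0447×1.54) = e^(−0.06884) = 0.9335; e^(−k₂τ) = e^(−3.311) = 0.03648.
C_N = 0.0447×5.07/(2.15−0.0447) × (0.9335−0.03648) = 0.1076×0.8970 = 0.09656 mol/L.

0.0966 mol/L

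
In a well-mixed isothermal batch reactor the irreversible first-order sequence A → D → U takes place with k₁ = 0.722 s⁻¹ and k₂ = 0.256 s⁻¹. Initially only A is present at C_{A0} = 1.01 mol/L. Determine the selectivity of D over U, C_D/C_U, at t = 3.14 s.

Solving the coupled first-order balances gives C_D(t) = [k₁/(k₂−k₁)]·C_{A0}·(e^(−k₁t) − e^(−k₂t)).
e^(−k₁t) = e^(−0.722×3.14) = e^(−2.267) = 0.1036; e^(−k₂t) = e^(−0.8038) = 0.4476.
C_D = 0.722×1.01/(0.256−0.722) × (0.1036−0.4476) = (-1.565)×(-0.3440) = 0.5383 mol/L.
C_A = C_{A0}e^(−k₁t) = 0.1047 mol/L, so C_U = C_{A0}−C_A−C_D = 0.3671 mol/L; C_D/C_U = 1.47.

1.47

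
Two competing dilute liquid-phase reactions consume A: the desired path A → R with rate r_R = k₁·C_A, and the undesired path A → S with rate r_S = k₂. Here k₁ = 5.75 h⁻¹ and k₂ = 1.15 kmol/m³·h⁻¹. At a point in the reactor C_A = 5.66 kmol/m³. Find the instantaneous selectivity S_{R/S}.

28.3

S_{R/S} = r_R/r_S = (k₁·C_A)/(k₂) = (k₁/k₂)·C_A.
= (5.75×5.660) / (1.15) = 32.55/1.150 = 28.3.
Since the desired path is higher order in A, keeping C_A high (PFR or concentrated feed) favours R.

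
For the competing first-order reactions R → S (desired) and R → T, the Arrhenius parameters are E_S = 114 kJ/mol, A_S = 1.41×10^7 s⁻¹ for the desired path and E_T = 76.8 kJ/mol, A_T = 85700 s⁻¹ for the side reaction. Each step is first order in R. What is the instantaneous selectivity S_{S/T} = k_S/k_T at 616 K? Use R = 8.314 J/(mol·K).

0.115

k_S/k_T = (A_S/A_T)·exp[−(E_S−E_T)/(RT)] = (A_S/A_T)·exp[(E_T−E_S)/(RT)].
(E_T−E_S)/(RT) = (76.8−114)×10³/(8.314×616) = -37200/5121 = -7.264.
k_S/k_T = (1.41×10^7/85700)·exp(-7.264) = 164.5 × 7.006×10^-4 = 0.115.
Since E_S > E_T, raising the temperature improves selectivity toward S.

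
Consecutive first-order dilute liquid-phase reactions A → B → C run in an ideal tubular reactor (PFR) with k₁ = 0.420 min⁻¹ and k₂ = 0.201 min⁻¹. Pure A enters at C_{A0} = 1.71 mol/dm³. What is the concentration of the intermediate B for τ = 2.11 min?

0.794 mol/dm³

Solving the coupled first-order balances gives C_B(τ) = [k₁/(k₂−k₁)]·C_{A0}·(e^(−k₁τ) − e^(−k₂τ)).
e^(−k₁τ) = e^(−0.420×2.11) = e^(−0.8862) = 0.4122; e^(−k₂τ) = e^(−0.4241) = 0.6544.
C_B = 0.420×1.71/(0.201−0.420) × (0.4122−0.6544) = (-3.279)×(-0.2421) = 0.7941 mol/dm³.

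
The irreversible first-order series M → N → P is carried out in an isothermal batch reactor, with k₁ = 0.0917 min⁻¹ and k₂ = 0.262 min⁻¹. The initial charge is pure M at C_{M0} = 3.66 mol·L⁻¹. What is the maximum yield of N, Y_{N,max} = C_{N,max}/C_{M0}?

0.199

At the optimum, C_{N,max}/C_{M0} = (k₁/k₂)^[k₂/(k₂−k₁)].
= (0.0917/0.262)^(0.262/(0.262−0.0917)) = (0.3500)^(1.538) = 0.1989.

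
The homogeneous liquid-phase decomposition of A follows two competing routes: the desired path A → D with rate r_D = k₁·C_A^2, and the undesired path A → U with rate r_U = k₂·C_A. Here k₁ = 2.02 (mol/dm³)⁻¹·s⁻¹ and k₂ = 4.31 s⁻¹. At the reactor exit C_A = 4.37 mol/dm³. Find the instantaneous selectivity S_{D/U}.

S_{D/U} = r_D/r_U = (k₁·C_A^2)/(k₂·C_A) = (k₁/k₂)·C_A.
= (2.02×4.370^2) / (4.31×4.370) = 38.58/18.83 = 2.05.
Since the desired path is higher order in A, keeping C_A high (PFR or concentrated feed) favours D.

2.05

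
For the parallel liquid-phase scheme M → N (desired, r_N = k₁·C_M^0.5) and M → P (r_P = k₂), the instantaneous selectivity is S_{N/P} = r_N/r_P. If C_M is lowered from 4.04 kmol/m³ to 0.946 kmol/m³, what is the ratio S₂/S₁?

0.484

S_{N/P} = (k₁/k₂)·C_M^0.5, so S₂/S₁ = (C_{M,2}/C_{M,1})^0.5.
= (0.946/4.04)^0.5 = (0.2342)^0.5 = 0.484.
Selectivity toward N falls as C_M falls — high-concentration operation is favoured.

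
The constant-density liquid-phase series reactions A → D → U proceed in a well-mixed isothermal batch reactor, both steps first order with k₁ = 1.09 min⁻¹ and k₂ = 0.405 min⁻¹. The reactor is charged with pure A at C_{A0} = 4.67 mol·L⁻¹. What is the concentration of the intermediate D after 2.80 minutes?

2.04 mol·L⁻¹

The intermediate concentration in a first-order A→B→C sequence is C_D = k₁C_{A0}(e^(−k₁t) − e^(−k₂t))/(k₂−k₁).
e^(−k₁t) = e^(−1.09×2.80) = e^(−3.052) = 0.04726; e^(−k₂t) = e^(−1.134) = 0.3217.
C_D = 1.09×4.67/(0.405−1.09) × (0.04726−0.3217) = (-7.431)×(-0.2745) = 2.040 mol·L⁻¹.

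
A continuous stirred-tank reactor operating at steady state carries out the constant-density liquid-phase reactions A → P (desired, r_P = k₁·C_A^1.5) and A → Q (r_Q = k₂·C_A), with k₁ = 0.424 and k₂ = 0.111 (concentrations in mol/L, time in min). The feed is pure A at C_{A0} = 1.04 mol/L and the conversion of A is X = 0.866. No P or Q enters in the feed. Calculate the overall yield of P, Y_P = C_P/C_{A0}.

0.509

Exit C_A = C_{A0}(1−X) = 1.04×0.134 = 0.1394 mol/L.
In a CSTR the entire volume is at exit conditions, so r_P = 0.424×0.1394^1.5 = 0.02206 and r_Q = 0.111×0.1394 = 0.01547.
Fraction of consumed A going to P: r_P/(r_P+r_Q) = 0.5878.
C_P = 0.5878·C_{A0}·X = 0.5878×1.04×0.866 = 0.529 mol/L; Y_P = C_P/C_{A0} = 0.509.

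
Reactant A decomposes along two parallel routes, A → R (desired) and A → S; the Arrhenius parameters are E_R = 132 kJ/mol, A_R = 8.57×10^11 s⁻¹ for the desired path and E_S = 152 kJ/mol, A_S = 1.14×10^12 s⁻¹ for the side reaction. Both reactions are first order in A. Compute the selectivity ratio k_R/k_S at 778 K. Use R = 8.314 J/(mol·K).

Since both paths have the same order in A, the concentration cancels and S_{R/S} = k_R/k_S = (A_R/A_S)·exp[(E_S−E_R)/(RT)].
(E_S−E_R)/(RT) = (152−132)×10³/(8.314×778) = 20000/6468 = 3.092.
k_R/k_S = (8.57×10^11/1.14×10^12)·exp(3.092) = 0.7518 × 22.02 = 16.6.

16.6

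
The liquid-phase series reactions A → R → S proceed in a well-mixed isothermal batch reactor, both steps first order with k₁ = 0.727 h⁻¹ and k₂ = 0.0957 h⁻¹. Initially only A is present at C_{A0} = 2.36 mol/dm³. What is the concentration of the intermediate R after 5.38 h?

The intermediate concentration in a first-order A→B→C sequence is C_R = k₁C_{A0}(e^(−k₁t) − e^(−k₂t))/(k₂−k₁).
e^(−k₁t) = e^(−0.727×5.38) = e^(−3.911) = 0.02002; e^(−k₂t) = e^(−0.5149) = 0.5976.
C_R = 0.727×2.36/(0.0957−0.727) × (0.02002−0.5976) = (-2.718)×(-0.5776) = 1.570 mol/dm³.

1.57 mol/dm³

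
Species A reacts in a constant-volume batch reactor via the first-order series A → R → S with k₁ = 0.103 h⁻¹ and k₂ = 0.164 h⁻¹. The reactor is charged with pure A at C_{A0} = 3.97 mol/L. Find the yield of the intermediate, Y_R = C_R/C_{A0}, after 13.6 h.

The intermediate concentration in a first-order A→B→C sequence is C_R = k₁C_{A0}(e^(−k₁t) − e^(−k₂t))/(k₂−k₁).
e^(−k₁t) = e^(−0.103×13.6) = e^(−1.401) = 0.2464; e^(−k₂t) = e^(−2.230) = 0.1075.
C_R = 0.103×3.97/(0.164−0.103) × (0.2464−0.1075) = 6.703×0.1389 = 0.9312 mol/L.
Y_R = C_R/C_{A0} = 0.9312/3.97 = 0.235.

0.235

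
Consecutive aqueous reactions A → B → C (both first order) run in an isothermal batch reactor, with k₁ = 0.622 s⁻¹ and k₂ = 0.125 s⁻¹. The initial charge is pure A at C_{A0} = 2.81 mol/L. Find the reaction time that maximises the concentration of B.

The intermediate peaks when r₁ = r₂, i.e. k₁e^(−k₁t) = k₂e^(−k₂t), giving t_opt = ln(k₂/k₁)/(k₂−k₁).
= ln(0.125/0.622)/(0.125−0.622) = ln(0.2010)/-0.4970 = -1.605/-0.4970 = 3.23 s.

3.23 s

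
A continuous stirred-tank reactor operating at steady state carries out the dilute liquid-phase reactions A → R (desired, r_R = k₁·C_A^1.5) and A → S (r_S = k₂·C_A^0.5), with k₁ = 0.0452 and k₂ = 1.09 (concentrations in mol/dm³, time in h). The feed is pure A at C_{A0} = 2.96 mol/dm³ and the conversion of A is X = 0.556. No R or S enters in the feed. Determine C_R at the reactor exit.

0.0851 mol/dm³

Exit C_A = C_{A0}(1−X) = 2.96×0.444 = 1.314 mol/dm³.
In a CSTR the entire volume is at exit conditions, so r_R = 0.0452×1.314^1.5 = 0.06810 and r_S = 1.09×1.314^0.5 = 1.250.
Fraction of consumed A going to R: r_R/(r_R+r_S) = 0.05168.
C_R = 0.05168·C_{A0}·X = 0.05168×2.96×0.556 = 0.0851 mol/dm³.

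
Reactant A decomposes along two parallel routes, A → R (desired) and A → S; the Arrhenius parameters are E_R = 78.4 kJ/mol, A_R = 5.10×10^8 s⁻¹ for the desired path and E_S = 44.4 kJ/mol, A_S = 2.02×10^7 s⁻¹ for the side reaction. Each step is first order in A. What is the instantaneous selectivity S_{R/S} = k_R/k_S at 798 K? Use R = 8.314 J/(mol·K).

With equal orders, S_{R/S} = k_R/k_S = (A_R/A_S)·exp[(E_S−E_R)/(RT)].
(E_S−E_R)/(RT) = (44.4−78.4)×10³/(8.314×798) = -34000/6635 = -5.125.
k_R/k_S = (5.10×10^8/2.02×10^7)·exp(-5.125) = 25.25 × 0.005948 = 0.150.
Since E_R > E_S, raising the temperature improves selectivity toward R.

0.150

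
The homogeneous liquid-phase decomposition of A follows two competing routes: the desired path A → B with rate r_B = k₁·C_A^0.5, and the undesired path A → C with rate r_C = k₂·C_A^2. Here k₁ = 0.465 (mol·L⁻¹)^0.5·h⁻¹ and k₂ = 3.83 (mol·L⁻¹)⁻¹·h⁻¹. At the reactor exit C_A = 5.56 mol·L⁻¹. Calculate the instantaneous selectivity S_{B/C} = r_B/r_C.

S_{B/C} = r_B/r_C = (k₁·C_A^0.5)/(k₂·C_A^2) = (k₁/k₂)·C_A^-1.5.
= (0.465×5.560^0.5) / (3.83×5.560^2) = 1.096/118.4 = 0.00926.

0.00926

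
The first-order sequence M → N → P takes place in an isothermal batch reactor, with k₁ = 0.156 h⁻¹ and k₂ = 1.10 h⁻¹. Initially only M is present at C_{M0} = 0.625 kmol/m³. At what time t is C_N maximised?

For first-order series the maximum of C_N occurs at t_opt = ln(k₂/k₁)/(k₂−k₁).
= ln(1.10/0.156)/(1.10−0.156) = ln(7.051)/0.9440 = 1.953/0.9440 = 2.07 h.

2.07 h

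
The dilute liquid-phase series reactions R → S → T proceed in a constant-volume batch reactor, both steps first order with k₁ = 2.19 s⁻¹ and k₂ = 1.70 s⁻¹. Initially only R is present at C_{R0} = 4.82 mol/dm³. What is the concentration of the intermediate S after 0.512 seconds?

For first-order series with pure R initially, C_S(t) = k₁C_{R0}/(k₂−k₁)·(e^(−k₁t) − e^(−k₂t)).
e^(−k₁t) = e^(−2.19×0.512) = e^(−1.121) = 0.3259; e^(−k₂t) = e^(−0.8704) = 0.4188.
C_S = 2.19×4.82/(1.70−2.19) × (0.3259−0.4188) = (-21.54)×(-0.09292) = 2.002 mol/dm³.

2.00 mol/dm³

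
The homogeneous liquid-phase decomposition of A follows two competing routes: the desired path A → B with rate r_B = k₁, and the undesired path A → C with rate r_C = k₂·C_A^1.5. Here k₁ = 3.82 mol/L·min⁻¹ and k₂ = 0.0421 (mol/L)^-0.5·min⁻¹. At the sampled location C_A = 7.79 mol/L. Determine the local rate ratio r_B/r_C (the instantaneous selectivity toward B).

4.17

S_{B/C} = r_B/r_C = (k₁)/(k₂·C_A^1.5) = (k₁/k₂)·C_A^-1.5.
= (3.82) / (0.0421×7.790^1.5) = 3.820/0.9154 = 4.17.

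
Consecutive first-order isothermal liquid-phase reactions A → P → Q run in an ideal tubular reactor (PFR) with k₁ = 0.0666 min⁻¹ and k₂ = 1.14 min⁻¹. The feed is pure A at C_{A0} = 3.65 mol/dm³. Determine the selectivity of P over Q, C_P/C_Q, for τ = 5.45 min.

0.165

Solving the coupled first-order balances gives C_P(τ) = [k₁/(k₂−k₁)]·C_{A0}·(e^(−k₁τ) − e^(−k₂τ)).
e^(−k₁τ) = e^(−0.0666×5.45) = e^(−0.3630) = 0.6956; e^(−k₂τ) = e^(−6.213) = 0.002003.
C_P = 0.0666×3.65/(1.14−0.0666) × (0.6956−0.002003) = 0.2265×0.6936 = 0.1571 mol/dm³.
C_A = C_{A0}e^(−k₁τ) = 2.539 mol/dm³, so C_Q = C_{A0}−C_A−C_P = 0.9540 mol/dm³; C_P/C_Q = 0.165.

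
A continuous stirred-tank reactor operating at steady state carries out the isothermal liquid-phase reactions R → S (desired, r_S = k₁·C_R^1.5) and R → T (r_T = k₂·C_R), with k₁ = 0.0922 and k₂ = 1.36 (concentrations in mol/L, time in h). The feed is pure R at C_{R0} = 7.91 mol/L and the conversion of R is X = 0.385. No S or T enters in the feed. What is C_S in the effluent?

Exit C_R = C_{R0}(1−X) = 7.91×0.615 = 4.865 mol/L.
Rates in a CSTR are evaluated at the outlet concentration: r_S = 0.0922×4.865^1.5 = 0.9893, r_T = 1.36×4.865 = 6.616.
Fraction of consumed R going to S: r_S/(r_S+r_T) = 0.1301.
C_S = 0.1301·C_{R0}·X = 0.1301×7.91×0.385 = 0.396 mol/L.

0.396 mol/L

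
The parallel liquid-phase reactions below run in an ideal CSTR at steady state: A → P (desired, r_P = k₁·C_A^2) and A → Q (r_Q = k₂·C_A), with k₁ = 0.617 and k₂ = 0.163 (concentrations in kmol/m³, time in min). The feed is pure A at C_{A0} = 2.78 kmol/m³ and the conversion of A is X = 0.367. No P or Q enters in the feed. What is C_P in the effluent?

0.887 kmol/m³

Exit C_A = C_{A0}(1−X) = 2.78×0.633 = 1.760 kmol/m³.
In a CSTR the entire volume is at exit conditions, so r_P = 0.617×1.760^2 = 1.911 and r_Q = 0.163×1.760 = 0.2868.
Fraction of consumed A going to P: r_P/(r_P+r_Q) = 0.8695.
C_P = 0.8695·C_{A0}·X = 0.8695×2.78×0.367 = 0.887 kmol/m³.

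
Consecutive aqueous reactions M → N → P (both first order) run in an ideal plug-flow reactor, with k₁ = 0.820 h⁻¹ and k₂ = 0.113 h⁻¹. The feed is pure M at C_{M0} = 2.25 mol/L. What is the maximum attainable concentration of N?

1.64 mol/L

At the optimum, C_{N,max}/C_{M0} = (k₁/k₂)^[k₂/(k₂−k₁)].
= (0.820/0.113)^(0.113/(0.113−0.820)) = (7.257)^(-0.1598) = 0.7285.
C_{N,max} = 0.7285×2.25 = 1.64 mol/L.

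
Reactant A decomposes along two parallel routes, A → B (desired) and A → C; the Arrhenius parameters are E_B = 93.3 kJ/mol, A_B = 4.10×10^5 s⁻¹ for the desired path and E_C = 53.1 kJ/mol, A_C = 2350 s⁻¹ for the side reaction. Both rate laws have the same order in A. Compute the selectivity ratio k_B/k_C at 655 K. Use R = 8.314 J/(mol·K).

Since both paths have the same order in A, the concentration cancels and S_{B/C} = k_B/k_C = (A_B/A_C)·exp[(E_C−E_B)/(RT)].
(E_C−E_B)/(RT) = (53.1−93.3)×10³/(8.314×655) = -40200/5446 = -7.382.
k_B/k_C = (4.10×10^5/2350)·exp(-7.382) = 174.5 × 6.223×10^-4 = 0.109.

0.109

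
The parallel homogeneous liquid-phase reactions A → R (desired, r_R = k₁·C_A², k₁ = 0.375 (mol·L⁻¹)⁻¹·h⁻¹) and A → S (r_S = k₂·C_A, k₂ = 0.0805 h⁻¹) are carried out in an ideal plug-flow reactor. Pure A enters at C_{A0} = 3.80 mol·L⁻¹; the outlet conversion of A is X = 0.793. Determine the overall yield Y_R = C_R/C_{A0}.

0.715

C_A = C_{A0}(1−X) = 0.7866 mol·L⁻¹.
Along a PFR/batch, dC_S/dC_A = −r_S/(r_R+r_S) = −k₂/(k₂+k₁·C_A).
Integrating from C_{A0} to C_A: C_S = (0.0805/0.375)·ln[(0.0805+0.375·3.80)/(0.0805+0.375·0.787)] = 0.2147·ln(1.505/0.3755) = 0.2981 mol·L⁻¹.
Then C_R = (C_{A0}−C_A) − C_S = 3.013 − 0.2981 = 2.715 mol·L⁻¹.
Y_R = C_R/C_{A0} = 2.715/3.80 = 0.715.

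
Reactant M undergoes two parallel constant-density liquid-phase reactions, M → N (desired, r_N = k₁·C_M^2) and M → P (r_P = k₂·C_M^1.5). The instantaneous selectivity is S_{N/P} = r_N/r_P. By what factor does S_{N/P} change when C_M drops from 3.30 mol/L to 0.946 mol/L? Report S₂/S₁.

0.535

S_{N/P} = (k₁/k₂)·C_M^0.5, so S₂/S₁ = (C_{M,2}/C_{M,1})^0.5.
= (0.946/3.30)^0.5 = (0.2867)^0.5 = 0.535.
Selectivity toward N falls as C_M falls — high-concentration operation is favoured.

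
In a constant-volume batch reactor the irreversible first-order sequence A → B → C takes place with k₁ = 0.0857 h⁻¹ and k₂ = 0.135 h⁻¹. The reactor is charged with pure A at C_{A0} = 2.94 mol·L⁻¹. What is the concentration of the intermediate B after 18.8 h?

The intermediate concentration in a first-order A→B→C sequence is C_B = k₁C_{A0}(e^(−k₁t) − e^(−k₂t))/(k₂−k₁).
e^(−k₁t) = e^(−0.0857×18.8) = e^(−1.611) = 0.1997; e^(−k₂t) = e^(−2.538) = 0.07902.
C_B = 0.0857×2.94/(0.135−0.0857) × (0.1997−0.07902) = 5.111×0.1206 = 0.6165 mol·L⁻¹.

0.617 mol·L⁻¹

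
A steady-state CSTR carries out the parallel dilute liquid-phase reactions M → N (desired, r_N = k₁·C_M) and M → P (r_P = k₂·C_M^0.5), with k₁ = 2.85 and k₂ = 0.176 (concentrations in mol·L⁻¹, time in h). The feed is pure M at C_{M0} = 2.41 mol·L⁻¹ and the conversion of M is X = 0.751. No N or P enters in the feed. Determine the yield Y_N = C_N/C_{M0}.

0.696

Exit C_M = C_{M0}(1−X) = 2.41×0.249 = 0.6001 mol·L⁻¹.
Rates in a CSTR are evaluated at the outlet concentration: r_N = 2.85×0.6001 = 1.710, r_P = 0.176×0.6001^0.5 = 0.1363.
Fraction of consumed M going to N: r_N/(r_N+r_P) = 0.9262.
C_N = 0.9262·C_{M0}·X = 0.9262×2.41×0.751 = 1.68 mol·L⁻¹; Y_N = C_N/C_{M0} = 0.696.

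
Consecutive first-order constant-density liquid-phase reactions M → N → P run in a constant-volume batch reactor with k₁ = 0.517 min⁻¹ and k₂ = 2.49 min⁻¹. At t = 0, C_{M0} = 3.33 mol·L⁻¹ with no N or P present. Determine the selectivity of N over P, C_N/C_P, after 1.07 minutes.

The intermediate concentration in a first-order A→B→C sequence is C_N = k₁C_{M0}(e^(−k₁t) − e^(−k₂t))/(k₂−k₁).
e^(−k₁t) = e^(−0.517×1.07) = e^(−0.5532) = 0.5751; e^(−k₂t) = e^(−2.664) = 0.06965.
C_N = 0.517×3.33/(2.49−0.517) × (0.5751−0.06965) = 0.8726×0.5055 = 0.4411 mol·L⁻¹.
C_M = C_{M0}e^(−k₁t) = 1.915 mol·L⁻¹, so C_P = C_{M0}−C_M−C_N = 0.9738 mol·L⁻¹; C_N/C_P = 0.453.

0.453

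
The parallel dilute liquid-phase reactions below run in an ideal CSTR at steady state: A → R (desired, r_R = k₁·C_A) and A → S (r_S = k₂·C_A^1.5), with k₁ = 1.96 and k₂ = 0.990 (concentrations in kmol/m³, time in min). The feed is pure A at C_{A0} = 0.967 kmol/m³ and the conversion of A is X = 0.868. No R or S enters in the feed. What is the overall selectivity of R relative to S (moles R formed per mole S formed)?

Exit C_A = C_{A0}(1−X) = 0.967×0.132 = 0.1276 kmol/m³.
A CSTR operates uniformly at the exit composition, giving r_R = 0.2502 and r_S = 0.04515 (each k·C_A^n at C_A = 0.1276).
Overall selectivity = C_R/C_S = r_Rτ/(r_Sτ) = r_R/r_S = 5.54.

5.54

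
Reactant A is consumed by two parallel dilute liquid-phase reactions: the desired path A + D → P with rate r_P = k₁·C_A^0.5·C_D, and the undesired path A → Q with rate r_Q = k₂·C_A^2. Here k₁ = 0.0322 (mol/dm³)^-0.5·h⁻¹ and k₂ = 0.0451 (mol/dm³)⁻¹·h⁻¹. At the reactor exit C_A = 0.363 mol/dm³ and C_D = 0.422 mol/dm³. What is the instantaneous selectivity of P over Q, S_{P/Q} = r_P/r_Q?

1.38

S_{P/Q} = r_P/r_Q = (k₁·C_A^0.5·C_D)/(k₂·C_A^2) = (k₁/k₂)·C_A^-1.5·C_D.
= (0.0322×0.3630^0.5×0.4220) / (0.0451×0.3630^2) = 0.008187/0.005943 = 1.38.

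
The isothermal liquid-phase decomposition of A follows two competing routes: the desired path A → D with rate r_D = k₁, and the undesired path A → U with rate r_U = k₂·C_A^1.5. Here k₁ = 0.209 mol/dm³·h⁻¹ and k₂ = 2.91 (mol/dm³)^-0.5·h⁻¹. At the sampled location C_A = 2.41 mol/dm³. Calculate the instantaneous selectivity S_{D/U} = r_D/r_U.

0.0192

S_{D/U} = r_D/r_U = (k₁)/(k₂·C_A^1.5) = (k₁/k₂)·C_A^-1.5.
= (0.209) / (2.91×2.410^1.5) = 0.2090/10.89 = 0.0192.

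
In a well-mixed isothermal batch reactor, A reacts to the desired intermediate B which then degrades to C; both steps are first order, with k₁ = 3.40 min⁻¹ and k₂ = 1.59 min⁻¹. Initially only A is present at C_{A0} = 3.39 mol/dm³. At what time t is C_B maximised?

Setting dC_B/dt = 0 gives t_opt = ln(k₂/k₁)/(k₂−k₁).
= ln(1.59/3.40)/(1.59−3.40) = ln(0.4676)/-1.810 = -0.7600/-1.810 = 0.420 min.

0.420 min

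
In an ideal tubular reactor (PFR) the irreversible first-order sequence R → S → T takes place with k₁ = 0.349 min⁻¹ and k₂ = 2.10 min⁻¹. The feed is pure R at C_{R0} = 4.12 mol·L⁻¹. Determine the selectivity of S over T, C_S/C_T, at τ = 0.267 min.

3.20

Solving the coupled first-order balances gives C_S(τ) = [k₁/(k₂−k₁)]·C_{R0}·(e^(−k₁τ) − e^(−k₂τ)).
e^(−k₁τ) = e^(−0.349×0.267) = e^(−0.09318) = 0.9110; e^(−k₂τ) = e^(−0.5607) = 0.5708.
C_S = 0.349×4.12/(2.10−0.349) × (0.9110−0.5708) = 0.8212×0.3402 = 0.2794 mol·L⁻¹.
C_R = C_{R0}e^(−k₁τ) = 3.753 mol·L⁻¹, so C_T = C_{R0}−C_R−C_S = 0.08719 mol·L⁻¹; C_S/C_T = 3.20.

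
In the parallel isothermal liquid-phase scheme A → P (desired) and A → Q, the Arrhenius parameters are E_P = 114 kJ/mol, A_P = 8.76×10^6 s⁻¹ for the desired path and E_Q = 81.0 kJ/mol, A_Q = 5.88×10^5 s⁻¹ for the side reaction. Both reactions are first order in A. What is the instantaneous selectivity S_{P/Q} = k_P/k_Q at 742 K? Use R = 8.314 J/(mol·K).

With equal orders, S_{P/Q} = k_P/k_Q = (A_P/A_Q)·exp[(E_Q−E_P)/(RT)].
(E_Q−E_P)/(RT) = (81.0−114)×10³/(8.314×742) = -33000/6169 = -5.349.
k_P/k_Q = (8.76×10^6/5.88×10^5)·exp(-5.349) = 14.90 × 0.004751 = 0.0708.

0.0708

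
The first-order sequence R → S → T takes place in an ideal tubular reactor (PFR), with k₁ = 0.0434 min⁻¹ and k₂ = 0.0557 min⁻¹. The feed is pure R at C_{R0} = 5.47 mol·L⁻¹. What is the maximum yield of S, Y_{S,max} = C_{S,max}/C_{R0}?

For a first-order series the maximum intermediate yield is C_{S,max}/C_{R0} = (k₁/k₂)^[k₂/(k₂−k₁)].
= (0.0434/0.0557)^(0.0557/(0.0557−0.0434)) = (0.7792)^(4.528) = 0.3231.

0.323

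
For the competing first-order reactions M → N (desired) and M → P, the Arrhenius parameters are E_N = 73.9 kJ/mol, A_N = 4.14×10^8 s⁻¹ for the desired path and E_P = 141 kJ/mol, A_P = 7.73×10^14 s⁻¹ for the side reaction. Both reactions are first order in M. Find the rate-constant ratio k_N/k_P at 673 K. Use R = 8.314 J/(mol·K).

With equal orders, S_{N/P} = k_N/k_P = (A_N/A_P)·exp[(E_P−E_N)/(RT)].
(E_P−E_N)/(RT) = (141−73.9)×10³/(8.314×673) = 67100/5595 = 11.99.
k_N/k_P = (4.14×10^8/7.73×10^14)·exp(11.99) = 5.356×10^-7 × 1.615×10^5 = 0.0865.
Since E_N < E_P, lowering the temperature improves selectivity toward N.

0.0865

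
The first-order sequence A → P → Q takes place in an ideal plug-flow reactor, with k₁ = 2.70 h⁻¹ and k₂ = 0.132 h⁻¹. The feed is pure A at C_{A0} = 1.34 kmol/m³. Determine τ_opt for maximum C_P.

For first-order series the maximum of C_P occurs at τ_opt = ln(k₂/k₁)/(k₂−k₁).
= ln(0.132/2.70)/(0.132−2.70) = ln(0.04889)/-2.568 = -3.018/-2.568 = 1.18 h.

1.18 h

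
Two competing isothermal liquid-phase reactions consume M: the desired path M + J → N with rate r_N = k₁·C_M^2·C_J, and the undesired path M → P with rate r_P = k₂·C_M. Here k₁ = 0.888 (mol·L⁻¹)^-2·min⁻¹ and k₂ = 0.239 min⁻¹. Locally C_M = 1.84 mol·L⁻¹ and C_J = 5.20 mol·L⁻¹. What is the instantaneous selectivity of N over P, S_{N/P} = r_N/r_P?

S_{N/P} = r_N/r_P = (k₁·C_M^2·C_J)/(k₂·C_M) = (k₁/k₂)·C_M·C_J.
= (0.888×1.840^2×5.200) / (0.239×1.840) = 15.63/0.4398 = 35.5.
Since the desired path is higher order in M, keeping C_M high (PFR or concentrated feed) favours N.

35.5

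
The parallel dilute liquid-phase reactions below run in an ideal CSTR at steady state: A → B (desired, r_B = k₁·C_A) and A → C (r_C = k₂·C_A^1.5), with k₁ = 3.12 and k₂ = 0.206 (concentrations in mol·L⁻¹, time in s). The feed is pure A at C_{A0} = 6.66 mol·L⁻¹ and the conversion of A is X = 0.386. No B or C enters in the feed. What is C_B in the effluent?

Exit C_A = C_{A0}(1−X) = 6.66×0.614 = 4.089 mol·L⁻¹.
Rates in a CSTR are evaluated at the outlet concentration: r_B = 3.12×4.089 = 12.76, r_C = 0.206×4.089^1.5 = 1.703.
Fraction of consumed A going to B: r_B/(r_B+r_C) = 0.8822.
C_B = 0.8822·C_{A0}·X = 0.8822×6.66×0.386 = 2.27 mol·L⁻¹.

2.27 mol·L⁻¹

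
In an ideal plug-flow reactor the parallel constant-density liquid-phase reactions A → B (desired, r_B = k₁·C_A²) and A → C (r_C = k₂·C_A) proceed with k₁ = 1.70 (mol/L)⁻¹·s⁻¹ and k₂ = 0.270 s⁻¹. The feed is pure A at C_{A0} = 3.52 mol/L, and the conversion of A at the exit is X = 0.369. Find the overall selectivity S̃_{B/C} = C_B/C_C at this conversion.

17.8

C_A = C_{A0}(1−X) = 2.221 mol/L.
Along a PFR/batch, dC_C/dC_A = −r_C/(r_B+r_C) = −k₂/(k₂+k₁·C_A).
Integrating from C_{A0} to C_A: C_C = (0.270/1.70)·ln[(0.270+1.70·3.52)/(0.270+1.70·2.22)] = 0.1588·ln(6.254/4.046) = 0.06917 mol/L.
Then C_B = (C_{A0}−C_A) − C_C = 1.299 − 0.06917 = 1.230 mol/L.
S̃_{B/C} = C_B/C_C = 1.230/0.06917 = 17.8.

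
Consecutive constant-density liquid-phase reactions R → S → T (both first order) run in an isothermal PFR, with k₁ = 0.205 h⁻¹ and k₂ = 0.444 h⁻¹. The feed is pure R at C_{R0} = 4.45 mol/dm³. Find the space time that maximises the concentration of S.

3.23 h

Setting dC_S/dτ = 0 gives τ_opt = ln(k₂/k₁)/(k₂−k₁).
= ln(0.444/0.205)/(0.444−0.205) = ln(2.166)/0.2390 = 0.7728/0.2390 = 3.23 h.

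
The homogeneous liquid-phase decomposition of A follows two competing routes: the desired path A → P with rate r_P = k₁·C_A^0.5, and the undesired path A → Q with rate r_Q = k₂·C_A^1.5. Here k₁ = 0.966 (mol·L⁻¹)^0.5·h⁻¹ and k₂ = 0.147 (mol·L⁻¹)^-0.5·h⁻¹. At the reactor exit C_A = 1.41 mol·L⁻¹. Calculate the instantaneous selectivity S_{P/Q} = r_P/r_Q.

4.66

S_{P/Q} = r_P/r_Q = (k₁·C_A^0.5)/(k₂·C_A^1.5) = (k₁/k₂)·C_A⁻¹.
= (0.966×1.410^0.5) / (0.147×1.410^1.5) = 1.147/0.2461 = 4.66.
The undesired path is higher order in A, so low C_A (CSTR or dilute feed) favours P.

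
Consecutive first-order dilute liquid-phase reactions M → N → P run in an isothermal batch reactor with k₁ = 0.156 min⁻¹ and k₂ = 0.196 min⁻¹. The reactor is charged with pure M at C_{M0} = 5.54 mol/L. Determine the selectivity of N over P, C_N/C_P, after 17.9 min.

0.150

The intermediate concentration in a first-order A→B→C sequence is C_N = k₁C_{M0}(e^(−k₁t) − e^(−k₂t))/(k₂−k₁).
e^(−k₁t) = e^(−0.156×17.9) = e^(−2.792) = 0.06127; e^(−k₂t) = e^(−3.508) = 0.02994.
C_N = 0.156×5.54/(0.196−0.156) × (0.06127−0.02994) = 21.61×0.03133 = 0.6769 mol/L.
C_M = C_{M0}e^(−k₁t) = 0.3395 mol/L, so C_P = C_{M0}−C_M−C_N = 4.524 mol/L; C_N/C_P = 0.150.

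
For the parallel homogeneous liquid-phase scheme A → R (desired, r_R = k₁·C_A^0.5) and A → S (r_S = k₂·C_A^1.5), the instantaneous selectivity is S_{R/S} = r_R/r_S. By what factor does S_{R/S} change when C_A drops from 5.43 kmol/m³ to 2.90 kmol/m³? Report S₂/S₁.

S_{R/S} = (k₁/k₂)·C_A⁻¹, so S₂/S₁ = (C_{A,2}/C_{A,1})⁻¹.
= 5.43/2.90 = 1.87.
Selectivity toward R rises as C_A falls — low-concentration operation is favoured.

1.87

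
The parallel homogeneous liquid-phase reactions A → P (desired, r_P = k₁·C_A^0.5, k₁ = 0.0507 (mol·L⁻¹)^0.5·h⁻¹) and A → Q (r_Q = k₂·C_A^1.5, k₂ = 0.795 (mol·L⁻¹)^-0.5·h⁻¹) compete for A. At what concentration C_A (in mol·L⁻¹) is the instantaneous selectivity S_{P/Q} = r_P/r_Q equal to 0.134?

S_{P/Q} = (k₁/k₂)·C_A⁻¹ ⇒ C_A = (S·k₂/k₁)^(-1).
= (0.134×0.795/0.0507)^(-1) = (2.101)^(-1) = 0.476 mol·L⁻¹.

0.476 mol·L⁻¹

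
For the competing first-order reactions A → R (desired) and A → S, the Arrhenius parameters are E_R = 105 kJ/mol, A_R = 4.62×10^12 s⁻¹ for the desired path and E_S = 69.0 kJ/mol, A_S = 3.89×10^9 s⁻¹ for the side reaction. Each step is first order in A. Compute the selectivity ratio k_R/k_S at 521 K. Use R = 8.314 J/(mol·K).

With equal orders, S_{R/S} = k_R/k_S = (A_R/A_S)·exp[(E_S−E_R)/(RT)].
(E_S−E_R)/(RT) = (69.0−105)×10³/(8.314×521) = -36000/4332 = -8.311.
k_R/k_S = (4.62×10^12/3.89×10^9)·exp(-8.311) = 1188 × 2.458×10^-4 = 0.292.
Since E_R > E_S, raising the temperature improves selectivity toward R.

0.292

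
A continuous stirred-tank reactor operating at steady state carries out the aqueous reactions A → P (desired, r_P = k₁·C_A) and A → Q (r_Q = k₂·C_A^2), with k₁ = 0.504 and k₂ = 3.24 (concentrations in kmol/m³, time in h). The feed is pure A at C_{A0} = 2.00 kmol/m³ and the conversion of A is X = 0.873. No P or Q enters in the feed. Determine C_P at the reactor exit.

Exit C_A = C_{A0}(1−X) = 2.00×0.127 = 0.2540 kmol/m³.
Rates in a CSTR are evaluated at the outlet concentration: r_P = 0.504×0.2540 = 0.1280, r_Q = 3.24×0.2540^2 = 0.2090.
Fraction of consumed A going to P: r_P/(r_P+r_Q) = 0.3798.
C_P = 0.3798·C_{A0}·X = 0.3798×2.00×0.873 = 0.663 kmol/m³.

0.663 kmol/m³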